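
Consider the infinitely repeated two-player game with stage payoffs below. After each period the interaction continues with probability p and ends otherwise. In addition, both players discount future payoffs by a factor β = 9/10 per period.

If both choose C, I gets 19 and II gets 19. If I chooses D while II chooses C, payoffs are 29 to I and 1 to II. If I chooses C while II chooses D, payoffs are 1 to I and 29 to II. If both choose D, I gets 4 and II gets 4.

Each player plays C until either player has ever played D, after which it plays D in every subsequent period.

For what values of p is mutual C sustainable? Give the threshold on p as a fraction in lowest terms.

Expected continuation weight on next period's payoff is β·p = 9/10·p, which plays the role of the discount factor.
Cooperation requires 9/10·p ≥ (29−19)/(29−4) = 2/5, hence p ≥ 4/9.

4/9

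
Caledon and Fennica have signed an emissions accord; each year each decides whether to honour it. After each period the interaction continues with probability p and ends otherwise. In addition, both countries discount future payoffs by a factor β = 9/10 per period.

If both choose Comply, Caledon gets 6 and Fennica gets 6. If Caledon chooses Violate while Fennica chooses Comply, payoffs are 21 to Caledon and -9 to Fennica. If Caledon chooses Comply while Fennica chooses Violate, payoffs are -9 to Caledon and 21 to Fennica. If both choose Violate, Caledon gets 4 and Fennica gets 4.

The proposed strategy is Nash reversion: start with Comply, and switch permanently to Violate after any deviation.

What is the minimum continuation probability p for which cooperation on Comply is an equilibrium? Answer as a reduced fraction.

50/51

With continuation probability p and discount β, the effective per-period discount factor is βp.
Grim-trigger IC: βp ≥ (21−6)/(21−4) = 15/17.
So p ≥ (15/17)/(9/10) = 50/51.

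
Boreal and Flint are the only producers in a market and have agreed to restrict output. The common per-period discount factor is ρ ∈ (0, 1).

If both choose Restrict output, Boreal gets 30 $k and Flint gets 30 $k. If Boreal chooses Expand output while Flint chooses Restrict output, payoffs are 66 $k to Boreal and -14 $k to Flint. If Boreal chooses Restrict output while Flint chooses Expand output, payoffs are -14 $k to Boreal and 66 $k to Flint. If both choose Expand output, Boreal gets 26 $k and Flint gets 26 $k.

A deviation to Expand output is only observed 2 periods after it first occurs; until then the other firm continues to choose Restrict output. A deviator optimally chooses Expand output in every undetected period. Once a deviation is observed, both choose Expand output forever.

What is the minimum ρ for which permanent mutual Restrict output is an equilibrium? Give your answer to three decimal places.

The best deviation is to choose Expand output for all 2 undetected periods, earning 66 each, then 26 forever once detected.
Deviation value: 66(1−ρ^2)/(1−ρ) + 26ρ^2/(1−ρ); cooperation value: 30/(1−ρ).
IC: 30 ≥ 66(1−ρ^2) + 26ρ^2 = 66 − 40ρ^2.
So ρ^2 ≥ 36/40 = 9/10, giving ρ ≥ (9/10)^(1/2) ≈ 0.949.

0.949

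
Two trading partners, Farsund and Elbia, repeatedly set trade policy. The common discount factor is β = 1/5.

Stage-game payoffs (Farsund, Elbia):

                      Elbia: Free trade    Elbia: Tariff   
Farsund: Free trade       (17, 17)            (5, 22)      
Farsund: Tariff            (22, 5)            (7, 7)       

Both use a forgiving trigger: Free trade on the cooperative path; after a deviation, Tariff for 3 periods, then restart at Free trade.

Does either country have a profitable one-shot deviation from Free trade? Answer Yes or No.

Yes

A one-shot deviation gives 22 now, then 7 for 3 periods, then back to 17.
Gain from deviating: (22−17) today; loss: (17−7) in each of the next 3 periods.
No-deviation condition: (17−7)(β+…+β^3) ≥ 22−17, i.e. β+…+β^3 ≥ 1/2.
At β = 1/5: β+…+β^3 = 0.2480 < 0.5000.
So cooperation is not sustainable.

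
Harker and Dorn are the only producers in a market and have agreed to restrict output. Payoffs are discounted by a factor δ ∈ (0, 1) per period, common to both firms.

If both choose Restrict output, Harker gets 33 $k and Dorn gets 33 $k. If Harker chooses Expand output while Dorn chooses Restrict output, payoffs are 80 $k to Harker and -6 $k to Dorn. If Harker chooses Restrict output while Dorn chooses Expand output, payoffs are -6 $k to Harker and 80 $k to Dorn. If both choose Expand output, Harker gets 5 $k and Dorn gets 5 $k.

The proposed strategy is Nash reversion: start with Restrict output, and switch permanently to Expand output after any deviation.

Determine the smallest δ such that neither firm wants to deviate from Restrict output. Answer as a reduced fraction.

47/75

Cooperation forever yields 33 each period: 33/(1−δ).
Deviating yields 80 once, then 5 forever: 80 + 5δ/(1−δ).
No profitable deviation requires 33/(1−δ) ≥ 80 + 5δ/(1−δ).
Multiplying by (1−δ): 33 ≥ 80(1−δ) + 5δ = 80 − 75δ.
So 75δ ≥ 47, i.e. δ ≥ 47/75.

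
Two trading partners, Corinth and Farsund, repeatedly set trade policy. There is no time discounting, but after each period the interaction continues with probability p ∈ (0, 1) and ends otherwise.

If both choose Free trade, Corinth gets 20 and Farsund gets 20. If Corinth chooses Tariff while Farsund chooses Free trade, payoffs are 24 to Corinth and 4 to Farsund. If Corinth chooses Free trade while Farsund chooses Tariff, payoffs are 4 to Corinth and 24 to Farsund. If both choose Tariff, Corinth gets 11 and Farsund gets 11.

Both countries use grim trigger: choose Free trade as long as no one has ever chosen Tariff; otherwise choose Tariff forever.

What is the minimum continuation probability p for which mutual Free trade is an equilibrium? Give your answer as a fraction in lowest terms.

4/13

Expected cooperation value is 20 + p·20 + p²·20 + … = 20/(1−p); deviation gives 24 + p·11/(1−p).
20 ≥ 24(1−p) + 11p ⇒ 13p ≥ 4 ⇒ p ≥ 4/13.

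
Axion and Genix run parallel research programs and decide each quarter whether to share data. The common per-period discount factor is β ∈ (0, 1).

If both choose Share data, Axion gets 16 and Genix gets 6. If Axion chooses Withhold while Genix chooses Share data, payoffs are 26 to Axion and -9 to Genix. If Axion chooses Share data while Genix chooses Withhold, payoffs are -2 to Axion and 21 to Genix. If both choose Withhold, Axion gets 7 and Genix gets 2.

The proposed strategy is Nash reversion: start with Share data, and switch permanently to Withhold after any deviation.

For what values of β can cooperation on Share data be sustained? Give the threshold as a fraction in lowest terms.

Axion's threshold: (26−16)/(26−7) = 10/19.
Genix's threshold: (21−6)/(21−2) = 15/19.
10/19 < 15/19, so Genix binds and β* = 15/19.

15/19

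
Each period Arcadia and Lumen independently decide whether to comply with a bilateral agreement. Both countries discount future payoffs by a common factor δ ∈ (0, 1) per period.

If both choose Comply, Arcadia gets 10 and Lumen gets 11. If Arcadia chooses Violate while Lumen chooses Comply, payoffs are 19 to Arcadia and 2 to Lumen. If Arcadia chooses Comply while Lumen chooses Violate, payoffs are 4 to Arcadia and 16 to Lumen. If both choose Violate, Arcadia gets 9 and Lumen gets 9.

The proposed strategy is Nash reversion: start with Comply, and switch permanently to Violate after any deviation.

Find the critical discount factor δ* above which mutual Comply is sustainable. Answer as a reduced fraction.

Arcadia: cooperation gives 10 each period; deviation gives 19 once then 9 forever.
  10/(1−δ) ≥ 19 + 9δ/(1−δ) ⇒ δ ≥ 9/10.
Lumen: cooperation gives 11 each period; deviation gives 16 once then 9 forever.
  δ ≥ 5/7.
Both must hold, so the binding constraint is Arcadia's: δ ≥ 9/10.

9/10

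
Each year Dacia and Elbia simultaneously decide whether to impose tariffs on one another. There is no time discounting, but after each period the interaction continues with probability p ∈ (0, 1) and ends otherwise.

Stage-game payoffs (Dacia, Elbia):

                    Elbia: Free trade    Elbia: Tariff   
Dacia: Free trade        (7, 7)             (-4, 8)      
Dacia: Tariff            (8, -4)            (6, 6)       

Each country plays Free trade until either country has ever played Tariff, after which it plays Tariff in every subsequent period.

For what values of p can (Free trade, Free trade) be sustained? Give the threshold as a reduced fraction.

1/2

With no time discounting, the continuation probability p plays the role of the discount factor.
Grim-trigger IC: 7/(1−p) ≥ 8 + 6p/(1−p) ⇒ p ≥ (8−7)/(8−6) = 1/2.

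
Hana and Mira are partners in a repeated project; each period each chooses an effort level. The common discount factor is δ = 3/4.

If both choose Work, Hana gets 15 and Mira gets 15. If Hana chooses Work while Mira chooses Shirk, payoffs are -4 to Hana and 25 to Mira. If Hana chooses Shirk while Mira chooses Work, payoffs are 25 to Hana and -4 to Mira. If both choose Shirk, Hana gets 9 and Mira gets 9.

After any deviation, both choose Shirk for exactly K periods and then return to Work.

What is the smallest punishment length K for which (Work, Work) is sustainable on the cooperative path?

Need Σ_{k=1}^{K} δ^k ≥ (25−15)/(15−9) = 1.6667 at δ = 3/4.
At K = 2 the sum is 1.3125 < 1.6667; at K = 3 it is 1.7344 ≥ 1.6667.
So the minimum punishment length is K = 3.

3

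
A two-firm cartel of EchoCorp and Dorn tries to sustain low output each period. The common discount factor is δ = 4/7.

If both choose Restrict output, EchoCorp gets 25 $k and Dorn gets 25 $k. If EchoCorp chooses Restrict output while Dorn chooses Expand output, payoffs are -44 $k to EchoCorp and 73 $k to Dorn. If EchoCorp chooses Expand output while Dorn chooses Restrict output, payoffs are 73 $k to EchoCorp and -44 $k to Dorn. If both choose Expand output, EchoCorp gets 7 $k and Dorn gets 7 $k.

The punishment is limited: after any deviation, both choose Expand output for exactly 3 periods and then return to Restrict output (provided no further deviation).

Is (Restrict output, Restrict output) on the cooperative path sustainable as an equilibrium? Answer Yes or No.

Comparing payoff streams over the 4 periods until play realigns: cooperate → 25(1+δ+…+δ^3); deviate → 73 + 7(δ+…+δ^3).
Cooperation is sustained iff (25−7)(δ+…+δ^3) ≥ 73−25.
δ+…+δ^3 = 4/7·(1−(4/7)^3)/(1−4/7) = 1.0845, and (73−25)/(25−7) = 2.6667.
1.0845 < 2.6667, so cooperation is not sustainable.

No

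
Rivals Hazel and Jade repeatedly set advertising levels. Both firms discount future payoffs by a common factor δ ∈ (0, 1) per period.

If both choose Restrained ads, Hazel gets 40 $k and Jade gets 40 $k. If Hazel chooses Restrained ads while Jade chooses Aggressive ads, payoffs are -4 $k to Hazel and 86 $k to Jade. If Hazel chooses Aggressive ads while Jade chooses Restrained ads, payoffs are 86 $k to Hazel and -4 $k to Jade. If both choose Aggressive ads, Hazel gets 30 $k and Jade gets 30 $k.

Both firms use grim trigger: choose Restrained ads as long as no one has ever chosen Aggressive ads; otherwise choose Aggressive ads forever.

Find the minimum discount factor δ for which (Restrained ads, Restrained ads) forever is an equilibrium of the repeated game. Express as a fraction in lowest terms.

Under grim trigger the critical discount factor is (T−C)/(T−P) with T = 86, C = 40, P = 30.
δ* = (86−40)/(86−30) = 46/56 = 23/28.

23/28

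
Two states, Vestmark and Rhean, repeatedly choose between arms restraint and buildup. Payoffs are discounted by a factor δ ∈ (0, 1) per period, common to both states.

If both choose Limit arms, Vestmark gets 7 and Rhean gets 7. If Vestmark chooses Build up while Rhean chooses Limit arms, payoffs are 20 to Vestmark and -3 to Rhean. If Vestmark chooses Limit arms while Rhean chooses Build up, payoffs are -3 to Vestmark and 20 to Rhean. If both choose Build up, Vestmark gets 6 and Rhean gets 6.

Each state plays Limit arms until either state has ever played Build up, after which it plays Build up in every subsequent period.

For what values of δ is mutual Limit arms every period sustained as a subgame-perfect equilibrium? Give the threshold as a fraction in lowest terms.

13/14

Cooperation forever yields 7 each period: 7/(1−δ).
Deviating yields 20 once, then 6 forever: 20 + 6δ/(1−δ).
No profitable deviation requires 7/(1−δ) ≥ 20 + 6δ/(1−δ).
Multiplying by (1−δ): 7 ≥ 20(1−δ) + 6δ = 20 − 14δ.
So 14δ ≥ 13, i.e. δ ≥ 13/14.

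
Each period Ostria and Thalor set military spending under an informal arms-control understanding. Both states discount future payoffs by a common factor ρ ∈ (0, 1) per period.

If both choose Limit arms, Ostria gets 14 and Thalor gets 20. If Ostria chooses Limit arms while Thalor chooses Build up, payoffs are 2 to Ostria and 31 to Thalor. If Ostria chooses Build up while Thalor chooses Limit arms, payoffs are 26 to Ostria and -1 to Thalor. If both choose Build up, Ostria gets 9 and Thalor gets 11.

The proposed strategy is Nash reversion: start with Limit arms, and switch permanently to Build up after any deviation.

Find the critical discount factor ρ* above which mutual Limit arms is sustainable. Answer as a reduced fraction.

For Ostria: deviation gain 26−14 = 12, per-period punishment loss 14−9 = 5. IC gives ρ ≥ 12/17.
For Thalor: gain 11, loss 9 per period, so ρ ≥ 11/20.
The tighter constraint is Ostria's, so cooperation needs ρ ≥ 12/17.

12/17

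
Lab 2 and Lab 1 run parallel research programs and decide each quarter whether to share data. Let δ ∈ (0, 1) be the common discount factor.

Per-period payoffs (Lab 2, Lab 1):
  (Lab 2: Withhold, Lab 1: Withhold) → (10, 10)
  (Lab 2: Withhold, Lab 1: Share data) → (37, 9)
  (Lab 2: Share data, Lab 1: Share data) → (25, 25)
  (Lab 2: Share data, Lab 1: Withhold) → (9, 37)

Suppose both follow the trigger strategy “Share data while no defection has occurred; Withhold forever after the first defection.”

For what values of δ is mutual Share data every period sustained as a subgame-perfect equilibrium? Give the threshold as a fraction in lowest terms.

One-period gain from deviating is 37 − 25 = 12. The loss is 25 − 10 = 15 in every subsequent period, with present value 15·δ/(1−δ).
Deviation is unprofitable when 15·δ/(1−δ) ≥ 12, i.e. δ/(1−δ) ≥ 4/5.
Equivalently δ ≥ 12/(12+15) = 4/9.

4/9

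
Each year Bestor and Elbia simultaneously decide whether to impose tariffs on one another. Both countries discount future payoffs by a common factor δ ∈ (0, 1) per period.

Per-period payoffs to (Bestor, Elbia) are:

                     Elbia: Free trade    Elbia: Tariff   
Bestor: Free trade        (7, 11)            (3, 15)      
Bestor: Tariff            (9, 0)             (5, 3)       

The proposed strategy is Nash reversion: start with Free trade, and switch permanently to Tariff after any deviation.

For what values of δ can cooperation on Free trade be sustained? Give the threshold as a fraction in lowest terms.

Bestor's threshold: (9−7)/(9−5) = 1/2.
Elbia's threshold: (15−11)/(15−3) = 1/3.
1/2 > 1/3, so Bestor binds and δ* = 1/2.

1/2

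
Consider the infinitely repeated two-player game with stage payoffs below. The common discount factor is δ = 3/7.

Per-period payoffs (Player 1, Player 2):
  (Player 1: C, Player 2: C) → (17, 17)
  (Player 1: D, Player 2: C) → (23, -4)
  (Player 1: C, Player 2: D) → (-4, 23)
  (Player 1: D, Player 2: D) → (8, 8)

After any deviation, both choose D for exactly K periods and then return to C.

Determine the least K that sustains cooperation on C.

3

Need Σ_{k=1}^{K} δ^k ≥ (23−17)/(17−8) = 0.6667 at δ = 3/7.
At K = 2 the sum is 0.6122 < 0.6667; at K = 3 it is 0.6910 ≥ 0.6667.
So the minimum punishment length is K = 3.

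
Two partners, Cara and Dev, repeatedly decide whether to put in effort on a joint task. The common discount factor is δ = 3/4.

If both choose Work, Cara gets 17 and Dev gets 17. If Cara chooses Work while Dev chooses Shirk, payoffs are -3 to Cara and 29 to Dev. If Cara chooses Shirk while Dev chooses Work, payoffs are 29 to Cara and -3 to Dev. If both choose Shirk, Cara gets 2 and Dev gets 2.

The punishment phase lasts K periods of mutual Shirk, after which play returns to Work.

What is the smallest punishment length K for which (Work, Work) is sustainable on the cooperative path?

Need Σ_{k=1}^{K} δ^k ≥ (29−17)/(17−2) = 0.8000 at δ = 3/4.
At K = 1 the sum is 0.7500 < 0.8000; at K = 2 it is 1.3125 ≥ 0.8000.
So the minimum punishment length is K = 2.

2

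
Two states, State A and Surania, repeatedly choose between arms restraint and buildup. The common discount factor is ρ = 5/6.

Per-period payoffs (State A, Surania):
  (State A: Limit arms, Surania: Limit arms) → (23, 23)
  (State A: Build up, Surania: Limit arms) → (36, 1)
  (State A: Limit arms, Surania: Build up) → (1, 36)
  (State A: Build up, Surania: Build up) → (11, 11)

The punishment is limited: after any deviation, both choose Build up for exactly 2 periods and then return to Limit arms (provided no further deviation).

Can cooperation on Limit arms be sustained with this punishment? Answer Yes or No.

IC: ρ+…+ρ^2 ≥ (36−23)/(23−11) = 13/12.
At ρ = 5/6: partial sum = 1.5278 ≥ 1.0833. Cooperation sustainable.

Yes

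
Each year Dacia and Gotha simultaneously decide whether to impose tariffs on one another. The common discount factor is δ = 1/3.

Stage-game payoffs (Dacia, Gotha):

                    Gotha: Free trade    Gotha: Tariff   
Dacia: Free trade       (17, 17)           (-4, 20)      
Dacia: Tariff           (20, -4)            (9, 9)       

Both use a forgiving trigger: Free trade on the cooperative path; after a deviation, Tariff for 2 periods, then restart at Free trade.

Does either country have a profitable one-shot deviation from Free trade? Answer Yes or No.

A one-shot deviation gives 20 now, then 9 for 2 periods, then back to 17.
Gain from deviating: (20−17) today; loss: (17−9) in each of the next 2 periods.
No-deviation condition: (17−9)(δ+…+δ^2) ≥ 20−17, i.e. δ+…+δ^2 ≥ 3/8.
At δ = 1/3: δ+…+δ^2 = 0.4444 ≥ 0.3750.
So cooperation is sustainable.

No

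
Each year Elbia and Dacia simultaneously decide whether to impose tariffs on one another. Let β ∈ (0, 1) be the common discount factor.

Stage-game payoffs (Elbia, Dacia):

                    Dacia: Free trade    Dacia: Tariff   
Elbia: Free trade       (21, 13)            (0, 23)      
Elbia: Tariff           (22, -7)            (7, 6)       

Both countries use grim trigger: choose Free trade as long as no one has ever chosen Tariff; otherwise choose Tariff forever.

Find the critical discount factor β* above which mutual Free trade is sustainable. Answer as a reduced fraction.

For Elbia: deviation gain 22−21 = 1, per-period punishment loss 21−7 = 14. IC gives β ≥ 1/15.
For Dacia: gain 10, loss 7 per period, so β ≥ 10/17.
The tighter constraint is Dacia's, so cooperation needs β ≥ 10/17.

10/17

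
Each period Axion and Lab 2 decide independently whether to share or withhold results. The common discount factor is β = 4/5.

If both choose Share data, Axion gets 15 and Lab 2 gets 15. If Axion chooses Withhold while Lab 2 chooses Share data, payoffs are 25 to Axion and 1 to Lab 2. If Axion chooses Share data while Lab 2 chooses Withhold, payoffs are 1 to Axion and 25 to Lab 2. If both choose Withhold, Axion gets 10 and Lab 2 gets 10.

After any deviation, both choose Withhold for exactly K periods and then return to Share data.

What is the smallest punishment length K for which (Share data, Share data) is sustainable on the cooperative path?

IC: β(1−β^K)/(1−β) ≥ (25−15)/(15−10) = 2.
With β = 4/5: need 1 − β^K ≥ 2·(1−4/5)/(4/5), i.e. β^K ≤ 0.5000.
Since (4/5)^3 = 0.5120 and (4/5)^4 = 0.4096, the smallest such K is 4.

4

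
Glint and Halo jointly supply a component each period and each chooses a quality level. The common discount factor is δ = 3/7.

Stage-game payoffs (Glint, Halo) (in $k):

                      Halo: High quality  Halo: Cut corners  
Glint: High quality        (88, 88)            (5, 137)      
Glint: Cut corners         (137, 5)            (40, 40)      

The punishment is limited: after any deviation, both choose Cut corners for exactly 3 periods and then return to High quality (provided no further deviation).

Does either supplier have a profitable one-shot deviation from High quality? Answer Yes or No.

IC: δ+…+δ^3 ≥ (137−88)/(88−40) = 49/48.
At δ = 3/7: partial sum = 0.6910 < 1.0208. Cooperation not sustainable.

Yes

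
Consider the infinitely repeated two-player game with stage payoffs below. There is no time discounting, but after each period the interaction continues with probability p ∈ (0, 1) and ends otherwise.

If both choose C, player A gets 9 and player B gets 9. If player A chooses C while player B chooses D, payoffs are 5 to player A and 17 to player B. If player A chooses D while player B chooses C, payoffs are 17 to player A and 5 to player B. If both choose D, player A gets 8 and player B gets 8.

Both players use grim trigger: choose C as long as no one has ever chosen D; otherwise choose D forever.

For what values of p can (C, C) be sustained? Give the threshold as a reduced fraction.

8/9

With no time discounting, the continuation probability p plays the role of the discount factor.
Grim-trigger IC: 9/(1−p) ≥ 17 + 8p/(1−p) ⇒ p ≥ (17−9)/(17−8) = 8/9.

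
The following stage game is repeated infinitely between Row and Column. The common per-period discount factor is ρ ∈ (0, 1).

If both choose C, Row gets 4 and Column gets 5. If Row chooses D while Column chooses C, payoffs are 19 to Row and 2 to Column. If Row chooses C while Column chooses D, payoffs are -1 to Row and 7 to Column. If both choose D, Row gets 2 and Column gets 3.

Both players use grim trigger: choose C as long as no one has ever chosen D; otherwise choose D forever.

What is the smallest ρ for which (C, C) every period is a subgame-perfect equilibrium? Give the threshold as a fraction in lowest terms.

15/17

For Row: deviation gain 19−4 = 15, per-period punishment loss 4−2 = 2. IC gives ρ ≥ 15/17.
For Column: gain 2, loss 2 per period, so ρ ≥ 2/4 = 1/2.
The tighter constraint is Row's, so cooperation needs ρ ≥ 15/17.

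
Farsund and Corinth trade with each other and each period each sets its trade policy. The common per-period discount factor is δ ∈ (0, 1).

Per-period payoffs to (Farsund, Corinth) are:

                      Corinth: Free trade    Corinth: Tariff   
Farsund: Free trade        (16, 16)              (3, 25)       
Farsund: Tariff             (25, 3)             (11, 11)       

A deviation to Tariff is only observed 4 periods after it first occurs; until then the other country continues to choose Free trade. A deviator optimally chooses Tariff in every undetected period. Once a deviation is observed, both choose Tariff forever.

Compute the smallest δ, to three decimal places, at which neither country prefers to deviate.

The best deviation is to choose Tariff for all 4 undetected periods, earning 25 each, then 11 forever once detected.
Deviation value: 25(1−δ^4)/(1−δ) + 11δ^4/(1−δ); cooperation value: 16/(1−δ).
IC: 16 ≥ 25(1−δ^4) + 11δ^4 = 25 − 14δ^4.
So δ^4 ≥ 9/14, giving δ ≥ (9/14)^(1/4) ≈ 0.895.

0.895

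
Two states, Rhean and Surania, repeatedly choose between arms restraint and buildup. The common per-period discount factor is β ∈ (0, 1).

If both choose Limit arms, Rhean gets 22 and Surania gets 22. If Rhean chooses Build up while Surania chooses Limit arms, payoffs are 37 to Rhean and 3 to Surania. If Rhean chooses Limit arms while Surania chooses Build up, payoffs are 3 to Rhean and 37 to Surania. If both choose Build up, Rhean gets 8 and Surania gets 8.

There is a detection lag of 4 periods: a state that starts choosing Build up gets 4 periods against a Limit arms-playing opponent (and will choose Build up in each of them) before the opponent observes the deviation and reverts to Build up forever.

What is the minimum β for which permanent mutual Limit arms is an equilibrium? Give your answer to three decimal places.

0.848

A deviator earns 37 for 4 periods, then 8 forever; cooperating earns 22 forever. Multiplying the IC by (1−β):
22 ≥ 37(1−β^4) + 8β^4, so 29·β^4 ≥ 15 and β^4 ≥ 15/29.
β ≥ (15/29)^(1/4) ≈ 0.848.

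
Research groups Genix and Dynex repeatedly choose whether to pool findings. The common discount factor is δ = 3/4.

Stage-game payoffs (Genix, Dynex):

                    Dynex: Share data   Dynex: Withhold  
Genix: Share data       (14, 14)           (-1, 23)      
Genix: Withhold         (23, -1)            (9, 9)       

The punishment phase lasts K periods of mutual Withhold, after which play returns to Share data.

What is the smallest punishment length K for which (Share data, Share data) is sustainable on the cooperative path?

Need Σ_{k=1}^{K} δ^k ≥ (23−14)/(14−9) = 1.8000 at δ = 3/4.
At K = 3 the sum is 1.7344 < 1.8000; at K = 4 it is 2.0508 ≥ 1.8000.
So the minimum punishment length is K = 4.

4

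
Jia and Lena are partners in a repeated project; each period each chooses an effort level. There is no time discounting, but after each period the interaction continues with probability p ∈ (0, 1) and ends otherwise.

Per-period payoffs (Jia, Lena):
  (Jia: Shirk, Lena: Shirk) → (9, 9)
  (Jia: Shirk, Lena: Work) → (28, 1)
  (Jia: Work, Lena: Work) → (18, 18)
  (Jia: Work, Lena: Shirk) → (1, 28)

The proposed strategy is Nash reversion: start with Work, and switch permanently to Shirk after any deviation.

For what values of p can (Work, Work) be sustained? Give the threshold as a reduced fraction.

Expected cooperation value is 18 + p·18 + p²·18 + … = 18/(1−p); deviation gives 28 + p·9/(1−p).
18 ≥ 28(1−p) + 9p ⇒ 19p ≥ 10 ⇒ p ≥ 10/19.

10/19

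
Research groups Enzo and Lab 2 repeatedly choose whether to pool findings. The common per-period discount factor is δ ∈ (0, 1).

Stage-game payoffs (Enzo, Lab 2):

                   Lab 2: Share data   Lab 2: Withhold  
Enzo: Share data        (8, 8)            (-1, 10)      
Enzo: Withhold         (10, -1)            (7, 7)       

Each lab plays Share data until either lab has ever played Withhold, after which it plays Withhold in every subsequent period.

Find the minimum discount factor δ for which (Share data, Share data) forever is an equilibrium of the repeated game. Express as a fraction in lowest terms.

One-period gain from deviating is 10 − 8 = 2. The loss is 8 − 7 = 1 in every subsequent period, with present value 1·δ/(1−δ).
Deviation is unprofitable when 1·δ/(1−δ) ≥ 2, i.e. δ/(1−δ) ≥ 2.
Equivalently δ ≥ 2/(2+1) = 2/3.

2/3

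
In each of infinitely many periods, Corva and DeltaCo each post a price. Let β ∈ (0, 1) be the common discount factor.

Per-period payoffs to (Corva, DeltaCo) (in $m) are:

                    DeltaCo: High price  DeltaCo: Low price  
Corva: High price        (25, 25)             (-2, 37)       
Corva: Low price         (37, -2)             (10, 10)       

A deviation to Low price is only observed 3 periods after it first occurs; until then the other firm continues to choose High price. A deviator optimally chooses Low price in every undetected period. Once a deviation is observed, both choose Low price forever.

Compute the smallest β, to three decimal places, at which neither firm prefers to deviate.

0.763

The best deviation is to choose Low price for all 3 undetected periods, earning 37 each, then 10 forever once detected.
Deviation value: 37(1−β^3)/(1−β) + 10β^3/(1−β); cooperation value: 25/(1−β).
IC: 25 ≥ 37(1−β^3) + 10β^3 = 37 − 27β^3.
So β^3 ≥ 12/27 = 4/9, giving β ≥ (4/9)^(1/3) ≈ 0.763.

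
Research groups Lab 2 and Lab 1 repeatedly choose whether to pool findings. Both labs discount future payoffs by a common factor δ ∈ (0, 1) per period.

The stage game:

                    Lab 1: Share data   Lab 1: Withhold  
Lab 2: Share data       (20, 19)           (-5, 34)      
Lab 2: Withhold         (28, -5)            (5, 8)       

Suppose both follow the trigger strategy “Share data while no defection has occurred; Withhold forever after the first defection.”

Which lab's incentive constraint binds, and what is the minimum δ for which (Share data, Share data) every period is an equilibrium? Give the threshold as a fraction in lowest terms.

Lab 1; δ ≥ 15/26

Lab 2: cooperation gives 20 each period; deviation gives 28 once then 5 forever.
  20/(1−δ) ≥ 28 + 5δ/(1−δ) ⇒ δ ≥ 8/23.
Lab 1: cooperation gives 19 each period; deviation gives 34 once then 8 forever.
  δ ≥ 15/26.
Both must hold, so the binding constraint is Lab 1's: δ ≥ 15/26.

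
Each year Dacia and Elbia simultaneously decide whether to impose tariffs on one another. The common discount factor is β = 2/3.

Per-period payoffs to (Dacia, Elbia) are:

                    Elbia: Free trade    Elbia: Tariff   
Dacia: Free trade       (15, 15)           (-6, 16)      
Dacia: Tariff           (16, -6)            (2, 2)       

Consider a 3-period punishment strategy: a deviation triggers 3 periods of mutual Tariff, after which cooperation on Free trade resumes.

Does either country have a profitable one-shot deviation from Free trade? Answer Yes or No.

IC: β+…+β^3 ≥ (16−15)/(15−2) = 1/13.
At β = 2/3: partial sum = 1.4074 ≥ 0.0769. Cooperation sustainable.

No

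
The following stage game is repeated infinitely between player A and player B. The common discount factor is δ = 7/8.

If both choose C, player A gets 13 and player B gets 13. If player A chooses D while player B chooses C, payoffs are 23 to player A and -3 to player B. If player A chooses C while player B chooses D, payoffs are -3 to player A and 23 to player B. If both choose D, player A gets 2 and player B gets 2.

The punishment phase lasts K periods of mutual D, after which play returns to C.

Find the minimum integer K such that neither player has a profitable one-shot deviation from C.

No profitable deviation requires (13−2)(δ+…+δ^K) ≥ 23−13, i.e. δ+…+δ^K ≥ 10/11 ≈ 0.9091.
With δ = 7/8, the partial sums are K=1: 0.8750, K=2: 1.6406.
K = 2 is the first length at which the sum reaches 0.9091.

2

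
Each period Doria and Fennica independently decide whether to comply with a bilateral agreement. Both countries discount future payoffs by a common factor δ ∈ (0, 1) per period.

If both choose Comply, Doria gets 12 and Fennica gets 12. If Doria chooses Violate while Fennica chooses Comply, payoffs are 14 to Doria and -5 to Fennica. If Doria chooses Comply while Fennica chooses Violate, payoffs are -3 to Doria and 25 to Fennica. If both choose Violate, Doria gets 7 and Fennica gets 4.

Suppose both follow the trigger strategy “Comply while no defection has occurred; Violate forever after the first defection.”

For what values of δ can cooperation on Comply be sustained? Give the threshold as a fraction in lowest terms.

13/21

Doria: cooperation gives 12 each period; deviation gives 14 once then 7 forever.
  12/(1−δ) ≥ 14 + 7δ/(1−δ) ⇒ δ ≥ 2/7.
Fennica: cooperation gives 12 each period; deviation gives 25 once then 4 forever.
  δ ≥ 13/21.
Both must hold, so the binding constraint is Fennica's: δ ≥ 13/21.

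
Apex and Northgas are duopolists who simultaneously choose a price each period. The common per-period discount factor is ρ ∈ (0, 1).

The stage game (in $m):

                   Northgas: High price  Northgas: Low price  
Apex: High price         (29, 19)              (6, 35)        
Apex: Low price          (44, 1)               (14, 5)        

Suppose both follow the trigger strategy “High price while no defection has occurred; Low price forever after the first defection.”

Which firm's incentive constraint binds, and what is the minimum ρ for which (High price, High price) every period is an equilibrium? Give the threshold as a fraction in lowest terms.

Northgas; ρ ≥ 8/15

Apex: cooperation gives 29 each period; deviation gives 44 once then 14 forever.
  29/(1−ρ) ≥ 44 + 14ρ/(1−ρ) ⇒ ρ ≥ 15/30 = 1/2.
Northgas: cooperation gives 19 each period; deviation gives 35 once then 5 forever.
  ρ ≥ 16/30 = 8/15.
Both must hold, so the binding constraint is Northgas's: ρ ≥ 8/15.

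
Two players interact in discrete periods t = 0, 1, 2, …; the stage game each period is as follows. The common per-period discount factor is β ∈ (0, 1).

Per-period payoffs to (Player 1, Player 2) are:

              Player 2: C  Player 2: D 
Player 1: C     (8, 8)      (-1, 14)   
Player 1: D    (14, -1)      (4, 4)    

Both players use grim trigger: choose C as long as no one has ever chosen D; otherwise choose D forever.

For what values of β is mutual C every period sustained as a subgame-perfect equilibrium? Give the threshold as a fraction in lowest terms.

3/5

Under grim trigger the critical discount factor is (T−C)/(T−P) with T = 14, C = 8, P = 4.
β* = (14−8)/(14−4) = 6/10 = 3/5.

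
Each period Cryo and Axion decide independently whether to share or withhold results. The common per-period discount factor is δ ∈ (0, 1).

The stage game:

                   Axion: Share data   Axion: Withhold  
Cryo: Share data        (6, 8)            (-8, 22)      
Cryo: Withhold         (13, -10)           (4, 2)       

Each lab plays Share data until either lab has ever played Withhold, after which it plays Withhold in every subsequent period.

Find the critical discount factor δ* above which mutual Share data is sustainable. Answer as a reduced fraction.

Cryo: cooperation gives 6 each period; deviation gives 13 once then 4 forever.
  6/(1−δ) ≥ 13 + 4δ/(1−δ) ⇒ δ ≥ 7/9.
Axion: cooperation gives 8 each period; deviation gives 22 once then 2 forever.
  δ ≥ 14/20 = 7/10.
Both must hold, so the binding constraint is Cryo's: δ ≥ 7/9.

7/9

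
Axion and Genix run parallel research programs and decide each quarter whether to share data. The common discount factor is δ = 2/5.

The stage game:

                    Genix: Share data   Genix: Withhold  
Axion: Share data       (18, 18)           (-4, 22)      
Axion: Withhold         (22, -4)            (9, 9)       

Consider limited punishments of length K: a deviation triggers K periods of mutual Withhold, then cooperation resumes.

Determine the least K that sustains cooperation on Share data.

2

IC: δ(1−δ^K)/(1−δ) ≥ (22−18)/(18−9) = 4/9.
With δ = 2/5: need 1 − δ^K ≥ 4/9·(1−2/5)/(2/5), i.e. δ^K ≤ 0.3333.
Since (2/5)^1 = 0.4000 and (2/5)^2 = 0.1600, the smallest such K is 2.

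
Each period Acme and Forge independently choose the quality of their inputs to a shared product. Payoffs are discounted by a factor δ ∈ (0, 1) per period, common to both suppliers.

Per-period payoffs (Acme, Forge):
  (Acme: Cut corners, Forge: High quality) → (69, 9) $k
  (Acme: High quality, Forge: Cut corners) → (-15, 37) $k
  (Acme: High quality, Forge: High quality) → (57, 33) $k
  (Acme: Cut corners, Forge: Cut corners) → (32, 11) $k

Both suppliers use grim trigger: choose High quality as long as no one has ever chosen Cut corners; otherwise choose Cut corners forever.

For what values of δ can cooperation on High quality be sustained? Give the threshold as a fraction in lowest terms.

For Acme: deviation gain 69−57 = 12, per-period punishment loss 57−32 = 25. IC gives δ ≥ 12/37.
For Forge: gain 4, loss 22 per period, so δ ≥ 4/26 = 2/13.
The tighter constraint is Acme's, so cooperation needs δ ≥ 12/37.

12/37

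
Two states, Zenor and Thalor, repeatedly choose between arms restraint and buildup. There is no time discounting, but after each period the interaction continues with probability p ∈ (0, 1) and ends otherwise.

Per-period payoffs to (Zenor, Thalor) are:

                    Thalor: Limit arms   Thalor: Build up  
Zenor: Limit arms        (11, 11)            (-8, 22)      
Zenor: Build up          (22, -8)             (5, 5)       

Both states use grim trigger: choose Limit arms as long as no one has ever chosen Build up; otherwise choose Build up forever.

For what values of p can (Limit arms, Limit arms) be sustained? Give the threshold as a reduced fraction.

11/17

With no time discounting, the continuation probability p plays the role of the discount factor.
Grim-trigger IC: 11/(1−p) ≥ 22 + 5p/(1−p) ⇒ p ≥ (22−11)/(22−5) = 11/17.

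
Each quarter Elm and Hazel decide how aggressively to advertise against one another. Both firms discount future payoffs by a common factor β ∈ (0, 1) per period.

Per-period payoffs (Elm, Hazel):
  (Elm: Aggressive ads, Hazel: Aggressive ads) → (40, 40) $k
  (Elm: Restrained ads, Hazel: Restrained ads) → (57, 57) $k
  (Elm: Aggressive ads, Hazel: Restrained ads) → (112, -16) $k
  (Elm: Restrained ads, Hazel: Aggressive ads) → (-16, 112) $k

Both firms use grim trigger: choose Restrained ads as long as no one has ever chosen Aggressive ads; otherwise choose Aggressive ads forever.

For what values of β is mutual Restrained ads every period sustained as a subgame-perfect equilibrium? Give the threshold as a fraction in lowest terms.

One-period gain from deviating is 112 − 57 = 55. The loss is 57 − 40 = 17 in every subsequent period, with present value 17·β/(1−β).
Deviation is unprofitable when 17·β/(1−β) ≥ 55, i.e. β/(1−β) ≥ 55/17.
Equivalently β ≥ 55/(55+17) = 55/72.

55/72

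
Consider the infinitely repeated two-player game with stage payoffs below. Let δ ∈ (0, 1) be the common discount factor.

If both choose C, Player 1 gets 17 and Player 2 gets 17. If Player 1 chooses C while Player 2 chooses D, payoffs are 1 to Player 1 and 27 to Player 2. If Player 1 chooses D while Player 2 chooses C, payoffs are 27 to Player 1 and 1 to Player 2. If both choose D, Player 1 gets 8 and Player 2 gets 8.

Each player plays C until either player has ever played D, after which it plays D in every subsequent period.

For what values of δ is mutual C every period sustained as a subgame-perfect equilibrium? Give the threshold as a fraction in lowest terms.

10/19

Cooperation forever yields 17 each period: 17/(1−δ).
Deviating yields 27 once, then 8 forever: 27 + 8δ/(1−δ).
No profitable deviation requires 17/(1−δ) ≥ 27 + 8δ/(1−δ).
Multiplying by (1−δ): 17 ≥ 27(1−δ) + 8δ = 27 − 19δ.
So 19δ ≥ 10, i.e. δ ≥ 10/19.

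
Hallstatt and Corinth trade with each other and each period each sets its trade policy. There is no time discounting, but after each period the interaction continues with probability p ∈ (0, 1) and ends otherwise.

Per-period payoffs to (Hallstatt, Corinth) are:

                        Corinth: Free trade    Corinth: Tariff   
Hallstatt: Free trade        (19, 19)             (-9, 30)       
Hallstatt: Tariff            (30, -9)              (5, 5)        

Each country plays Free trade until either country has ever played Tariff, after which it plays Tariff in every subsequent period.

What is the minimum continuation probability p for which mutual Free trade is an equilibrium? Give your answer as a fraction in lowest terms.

With no time discounting, the continuation probability p plays the role of the discount factor.
Grim-trigger IC: 19/(1−p) ≥ 30 + 5p/(1−p) ⇒ p ≥ (30−19)/(30−5) = 11/25.

11/25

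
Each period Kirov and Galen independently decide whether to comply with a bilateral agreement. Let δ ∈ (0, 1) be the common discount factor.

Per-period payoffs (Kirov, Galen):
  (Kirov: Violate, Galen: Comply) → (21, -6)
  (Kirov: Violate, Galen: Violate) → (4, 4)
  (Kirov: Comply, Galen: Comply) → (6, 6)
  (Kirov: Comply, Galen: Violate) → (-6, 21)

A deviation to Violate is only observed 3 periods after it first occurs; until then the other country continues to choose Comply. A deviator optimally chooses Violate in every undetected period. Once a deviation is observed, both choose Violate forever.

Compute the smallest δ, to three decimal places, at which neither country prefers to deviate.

The best deviation is to choose Violate for all 3 undetected periods, earning 21 each, then 4 forever once detected.
Deviation value: 21(1−δ^3)/(1−δ) + 4δ^3/(1−δ); cooperation value: 6/(1−δ).
IC: 6 ≥ 21(1−δ^3) + 4δ^3 = 21 − 17δ^3.
So δ^3 ≥ 15/17, giving δ ≥ (15/17)^(1/3) ≈ 0.959.

0.959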